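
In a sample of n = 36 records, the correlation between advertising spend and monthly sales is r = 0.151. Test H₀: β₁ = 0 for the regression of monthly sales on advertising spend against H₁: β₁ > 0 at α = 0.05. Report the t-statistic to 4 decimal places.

t = 0.8907

t = r·√(n − 2)/√(1 − r²) = 0.151·√34/√0.977199 = 0.8907.
df = n − 2 = 34.
One-sided p ≈ 0.1897, which is ≥ 0.05, so fail to reject H₀.
The data do not give significant evidence of a linear association between advertising spend and monthly sales.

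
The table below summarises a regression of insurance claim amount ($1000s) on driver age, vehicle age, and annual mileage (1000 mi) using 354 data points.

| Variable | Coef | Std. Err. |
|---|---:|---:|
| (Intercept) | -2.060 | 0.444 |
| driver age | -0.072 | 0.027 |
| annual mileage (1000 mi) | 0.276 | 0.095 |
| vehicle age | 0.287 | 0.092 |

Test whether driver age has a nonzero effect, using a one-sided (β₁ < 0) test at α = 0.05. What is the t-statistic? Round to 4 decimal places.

Read off: b = -0.072, SE = 0.027 for driver age.
H₀: β₁ = 0 vs H₁: β₁ < 0.
t = -0.072 / 0.027 = -2.6667.
df = n − k − 1 = 354 − 3 − 1 = 350.
One-sided p ≈ 0.0040, which is < 0.05, so reject H₀.
There is evidence that the true slope on driver age is negative, holding the other predictors fixed.

t = -2.6667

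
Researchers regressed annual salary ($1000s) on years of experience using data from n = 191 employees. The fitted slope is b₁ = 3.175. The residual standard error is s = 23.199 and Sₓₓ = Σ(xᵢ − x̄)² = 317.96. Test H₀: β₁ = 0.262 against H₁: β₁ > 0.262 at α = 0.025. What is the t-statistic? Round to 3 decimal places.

t = 2.239

SE(b₁) = s/√Sₓₓ = 23.199/√317.96 = 1.30102.
t = (3.175 − 0.262) / 1.30102 = 2.239.
df = n − 2 = 189.
One-sided p ≈ 0.0132, which is < 0.025, so reject H₀.
There is evidence that the true slope on years of experience exceeds 0.262 $1000s per unit.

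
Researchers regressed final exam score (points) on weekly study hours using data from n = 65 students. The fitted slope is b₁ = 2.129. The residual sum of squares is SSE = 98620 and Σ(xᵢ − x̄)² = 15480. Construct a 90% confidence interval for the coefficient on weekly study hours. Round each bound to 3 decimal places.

MSE = SSE/(n − 2) = 98620/63 = 1565.4.
SE(b₁) = √(MSE/Sₓₓ) = √(1565.4/15480) = 0.318.
df = n − 2 = 63.
t* = t_{0.05, 63} = 1.669402.
Margin = t* × SE = 1.669402 × 0.318 = 0.53087.
CI: 2.129 ± 0.53087 → (1.598, 2.660).
With 90% confidence, each one-unit increase in weekly study hours is associated with a change of between 1.598 and 2.660 points in final exam score.

(1.598, 2.660)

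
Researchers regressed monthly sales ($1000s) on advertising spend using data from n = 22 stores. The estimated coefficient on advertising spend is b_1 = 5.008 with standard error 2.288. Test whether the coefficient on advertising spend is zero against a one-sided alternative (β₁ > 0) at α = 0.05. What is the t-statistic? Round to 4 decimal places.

H₀: β₁ = 0 vs H₁: β₁ > 0.
t = (b_1 − β₁⁰)/SE = 5.008 / 2.288 = 2.1888.
df = n − 2 = 22 − 2 = 20.
One-sided p ≈ 0.0203, which is < 0.05, so reject H₀.
There is evidence that the true slope on advertising spend is positive.

t = 2.1888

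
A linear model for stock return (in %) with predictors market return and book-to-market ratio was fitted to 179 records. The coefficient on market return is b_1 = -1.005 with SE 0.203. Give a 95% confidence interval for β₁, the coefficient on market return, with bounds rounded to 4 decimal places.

df = n − k − 1 = 179 − 2 − 1 = 176.
t* = t_{0.025, 176} = 1.973534.
Margin = t* × SE = 1.973534 × 0.203 = 0.400627.
CI: -1.005 ± 0.400627 → (-1.4056, -0.6044).
With 95% confidence, each one-unit increase in market return is associated with a change of between -1.4056 and -0.6044 % in stock return, holding the other predictors fixed.

(-1.4056, -0.6044)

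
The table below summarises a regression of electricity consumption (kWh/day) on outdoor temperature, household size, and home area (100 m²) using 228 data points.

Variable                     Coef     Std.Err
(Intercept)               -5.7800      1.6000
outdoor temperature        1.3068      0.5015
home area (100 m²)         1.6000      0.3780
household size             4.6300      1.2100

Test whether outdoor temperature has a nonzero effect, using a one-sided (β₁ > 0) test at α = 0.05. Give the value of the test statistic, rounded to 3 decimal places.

Read off: b = 1.3068, SE = 0.5015 for outdoor temperature.
H₀: β₁ = 0 vs H₁: β₁ > 0.
t = 1.3068 / 0.5015 = 2.606.
df = n − k − 1 = 228 − 3 − 1 = 224.
One-sided p ≈ 0.0049, which is < 0.05, so reject H₀.
There is evidence that the true slope on outdoor temperature is positive, holding the other predictors fixed.

t = 2.606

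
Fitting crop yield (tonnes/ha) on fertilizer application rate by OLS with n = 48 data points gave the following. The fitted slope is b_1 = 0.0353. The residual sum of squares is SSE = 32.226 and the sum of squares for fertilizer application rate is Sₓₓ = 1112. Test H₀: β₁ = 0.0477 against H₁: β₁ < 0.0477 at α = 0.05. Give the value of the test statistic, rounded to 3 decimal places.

MSE = SSE/(n − 2) = 32.226/46 = 0.700565.
SE(b_1) = √(MSE/Sₓₓ) = √(0.700565/1112) = 0.0250999.
t = (0.0353 − 0.0477) / 0.0250999 = -0.494.
df = n − 2 = 46.
One-sided p ≈ 0.3118, which is ≥ 0.05, so fail to reject H₀.
The data do not give significant evidence that the true slope on fertilizer application rate is below 0.0477 tonnes/ha per unit.

t = -0.494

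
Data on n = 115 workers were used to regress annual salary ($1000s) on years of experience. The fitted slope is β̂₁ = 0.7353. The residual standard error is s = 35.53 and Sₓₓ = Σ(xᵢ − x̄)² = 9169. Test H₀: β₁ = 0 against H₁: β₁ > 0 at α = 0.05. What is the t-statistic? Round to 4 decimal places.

t = 1.9817

SE(β̂₁) = s/√Sₓₓ = 35.53/√9169 = 0.371052.
t = 0.7353 / 0.371052 = 1.9817.
df = n − 2 = 113.
One-sided p ≈ 0.0250, which is < 0.05, so reject H₀.
There is evidence that the true slope on years of experience is positive.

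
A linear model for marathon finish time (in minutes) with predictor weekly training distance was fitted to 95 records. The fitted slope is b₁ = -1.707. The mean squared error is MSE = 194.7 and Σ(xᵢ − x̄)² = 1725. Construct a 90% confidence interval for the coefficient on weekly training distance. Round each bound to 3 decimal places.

(-2.265, -1.149)

SE(b₁) = √(MSE/Sₓₓ) = √(194.7/1725) = 0.335961.
df = n − 2 = 93.
t* = t_{0.05, 93} = 1.661404.
Margin = t* × SE = 1.661404 × 0.335961 = 0.55817.
CI: -1.707 ± 0.55817 → (-2.265, -1.149).
With 90% confidence, each one-unit increase in weekly training distance is associated with a change of between -2.265 and -1.149 minutes in marathon finish time.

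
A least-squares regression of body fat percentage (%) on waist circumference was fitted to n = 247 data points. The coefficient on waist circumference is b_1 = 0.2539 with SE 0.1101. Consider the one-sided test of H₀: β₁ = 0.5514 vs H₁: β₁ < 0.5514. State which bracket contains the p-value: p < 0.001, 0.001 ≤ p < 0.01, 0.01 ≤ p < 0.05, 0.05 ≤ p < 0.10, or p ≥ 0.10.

t = (0.2539 − 0.5514) / 0.1101 = -2.702.
df = n − 2 = 247 − 2 = 245.
One-sided p = P(T_{245} < t) ≈ 0.0037.
So 0.001 ≤ p < 0.01.

0.001 ≤ p < 0.01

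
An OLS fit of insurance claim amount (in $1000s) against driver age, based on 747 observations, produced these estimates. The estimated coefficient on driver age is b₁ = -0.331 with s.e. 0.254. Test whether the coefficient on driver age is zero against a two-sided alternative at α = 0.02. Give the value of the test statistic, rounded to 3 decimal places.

H₀: β₁ = 0 vs H₁: β₁ ≠ 0.
t = (b₁ − β₁⁰)/SE = -0.331 / 0.254 = -1.303.
df = n − 2 = 747 − 2 = 745.
Two-sided p ≈ 0.1929, which is ≥ 0.02, so fail to reject H₀.
The data do not give significant evidence of an association between driver age and insurance claim amount.

t = -1.303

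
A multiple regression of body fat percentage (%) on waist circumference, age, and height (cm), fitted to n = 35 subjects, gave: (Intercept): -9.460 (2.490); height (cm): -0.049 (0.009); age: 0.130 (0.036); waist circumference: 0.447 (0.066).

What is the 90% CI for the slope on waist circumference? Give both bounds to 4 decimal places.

Read off: b = 0.447, SE = 0.066 for waist circumference.
df = n − k − 1 = 35 − 3 − 1 = 31.
t* = t_{0.05, 31} = 1.695519.
Margin = t* × SE = 1.695519 × 0.066 = 0.111904.
CI: 0.447 ± 0.111904 → (0.3351, 0.5589).

(0.3351, 0.5589)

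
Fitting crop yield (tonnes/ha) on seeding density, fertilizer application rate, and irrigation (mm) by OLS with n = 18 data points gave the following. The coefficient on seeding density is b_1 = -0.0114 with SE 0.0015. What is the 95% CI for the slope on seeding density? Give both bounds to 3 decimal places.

df = n − k − 1 = 18 − 3 − 1 = 14.
t* = t_{0.025, 14} = 2.144787.
Margin = t* × SE = 2.144787 × 0.0015 = 0.00322.
CI: -0.0114 ± 0.00322 → (-0.015, -0.008).
With 95% confidence, each one-unit increase in seeding density is associated with a change of between -0.015 and -0.008 tonnes/ha in crop yield, holding the other predictors fixed.

(-0.015, -0.008)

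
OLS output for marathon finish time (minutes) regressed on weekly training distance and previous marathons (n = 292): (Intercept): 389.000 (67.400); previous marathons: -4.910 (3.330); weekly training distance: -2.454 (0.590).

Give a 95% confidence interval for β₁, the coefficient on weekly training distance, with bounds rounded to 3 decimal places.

(-3.615, -1.293)

Read off: b = -2.454, SE = 0.590 for weekly training distance.
df = n − k − 1 = 292 − 2 − 1 = 289.
t* = t_{0.025, 289} = 1.968206.
Margin = t* × SE = 1.968206 × 0.590 = 1.16124.
CI: -2.454 ± 1.16124 → (-3.615, -1.293).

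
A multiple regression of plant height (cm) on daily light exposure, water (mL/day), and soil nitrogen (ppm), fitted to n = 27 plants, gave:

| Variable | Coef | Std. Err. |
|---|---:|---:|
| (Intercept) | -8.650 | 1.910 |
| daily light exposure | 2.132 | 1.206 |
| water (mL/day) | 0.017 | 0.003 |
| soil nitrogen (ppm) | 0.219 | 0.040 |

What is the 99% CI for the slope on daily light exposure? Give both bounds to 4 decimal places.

Read off: b = 2.132, SE = 1.206 for daily light exposure.
df = n − k − 1 = 27 − 3 − 1 = 23.
t* = t_{0.005, 23} = 2.807336.
Margin = t* × SE = 2.807336 × 1.206 = 3.385647.
CI: 2.132 ± 3.385647 → (-1.2536, 5.5176).

(-1.2536, 5.5176)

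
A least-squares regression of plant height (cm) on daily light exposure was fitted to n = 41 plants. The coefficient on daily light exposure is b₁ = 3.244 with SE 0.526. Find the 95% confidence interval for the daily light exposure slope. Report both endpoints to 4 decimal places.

(2.1801, 4.3079)

df = n − 2 = 41 − 2 = 39.
t* = t_{0.025, 39} = 2.022691.
Margin = t* × SE = 2.022691 × 0.526 = 1.063935.
CI: 3.244 ± 1.063935 → (2.1801, 4.3079).
With 95% confidence, each one-unit increase in daily light exposure is associated with a change of between 2.1801 and 4.3079 cm in plant height.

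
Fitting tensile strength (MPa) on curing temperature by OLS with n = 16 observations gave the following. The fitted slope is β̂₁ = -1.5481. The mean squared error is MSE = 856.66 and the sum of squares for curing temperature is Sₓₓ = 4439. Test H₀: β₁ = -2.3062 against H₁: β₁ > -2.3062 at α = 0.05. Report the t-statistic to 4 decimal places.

t = 1.7257

SE(β̂₁) = √(MSE/Sₓₓ) = √(856.66/4439) = 0.4393.
t = (-1.5481 − (-2.3062)) / 0.4393 = 1.7257.
df = n − 2 = 14.
One-sided p ≈ 0.0532, which is ≥ 0.05, so fail to reject H₀.
The data do not give significant evidence that the true slope on curing temperature exceeds -2.3062 MPa per unit.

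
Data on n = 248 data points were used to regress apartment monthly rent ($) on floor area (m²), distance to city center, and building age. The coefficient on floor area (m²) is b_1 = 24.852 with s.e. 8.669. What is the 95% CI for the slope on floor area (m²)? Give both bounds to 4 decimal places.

df = n − k − 1 = 248 − 3 − 1 = 244.
t* = t_{0.025, 244} = 1.969734.
Margin = t* × SE = 1.969734 × 8.669 = 17.075624.
CI: 24.852 ± 17.075624 → (7.7764, 41.9276).
With 95% confidence, each one-unit increase in floor area (m²) is associated with a change of between 7.7764 and 41.9276 $ in apartment monthly rent, holding the other predictors fixed.

(7.7764, 41.9276)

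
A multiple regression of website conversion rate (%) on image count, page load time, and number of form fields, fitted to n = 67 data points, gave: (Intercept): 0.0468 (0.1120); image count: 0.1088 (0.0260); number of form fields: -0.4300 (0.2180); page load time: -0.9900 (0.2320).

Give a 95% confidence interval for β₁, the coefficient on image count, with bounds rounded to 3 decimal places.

(0.057, 0.161)

Read off: b = 0.1088, SE = 0.0260 for image count.
df = n − k − 1 = 67 − 3 − 1 = 63.
t* = t_{0.025, 63} = 1.998341.
Margin = t* × SE = 1.998341 × 0.0260 = 0.05196.
CI: 0.1088 ± 0.05196 → (0.057, 0.161).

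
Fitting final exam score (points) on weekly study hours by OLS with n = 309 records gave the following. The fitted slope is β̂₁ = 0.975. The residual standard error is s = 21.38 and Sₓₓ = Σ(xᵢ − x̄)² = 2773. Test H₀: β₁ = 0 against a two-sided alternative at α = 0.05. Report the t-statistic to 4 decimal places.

SE(β̂₁) = s/√Sₓₓ = 21.38/√2773 = 0.406006.
t = 0.975 / 0.406006 = 2.4014.
df = n − 2 = 307.
Two-sided p ≈ 0.0169, which is < 0.05, so reject H₀.
There is evidence that weekly study hours is associated with final exam score.

t = 2.4014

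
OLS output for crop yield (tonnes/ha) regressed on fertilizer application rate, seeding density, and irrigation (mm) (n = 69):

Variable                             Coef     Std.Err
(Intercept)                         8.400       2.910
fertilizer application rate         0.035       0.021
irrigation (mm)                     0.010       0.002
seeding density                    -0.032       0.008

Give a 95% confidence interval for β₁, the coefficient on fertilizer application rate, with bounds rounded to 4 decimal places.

Read off: b = 0.035, SE = 0.021 for fertilizer application rate.
df = n − k − 1 = 69 − 3 − 1 = 65.
t* = t_{0.025, 65} = 1.997138.
Margin = t* × SE = 1.997138 × 0.021 = 0.041940.
CI: 0.035 ± 0.041940 → (-0.0069, 0.0769).

(-0.0069, 0.0769)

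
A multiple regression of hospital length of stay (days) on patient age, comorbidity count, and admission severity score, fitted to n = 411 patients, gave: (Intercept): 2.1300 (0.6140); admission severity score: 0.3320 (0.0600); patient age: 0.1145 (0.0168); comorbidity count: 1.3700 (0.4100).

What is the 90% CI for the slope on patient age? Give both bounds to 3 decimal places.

Read off: b = 0.1145, SE = 0.0168 for patient age.
df = n − k − 1 = 411 − 3 − 1 = 407.
t* = t_{0.05, 407} = 1.648606.
Margin = t* × SE = 1.648606 × 0.0168 = 0.02770.
CI: 0.1145 ± 0.02770 → (0.087, 0.142).

(0.087, 0.142)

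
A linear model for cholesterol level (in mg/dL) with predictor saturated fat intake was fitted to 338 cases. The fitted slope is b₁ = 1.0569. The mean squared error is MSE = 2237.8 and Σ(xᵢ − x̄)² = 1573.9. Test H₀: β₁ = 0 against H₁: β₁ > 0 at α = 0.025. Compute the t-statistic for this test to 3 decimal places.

SE(b₁) = √(MSE/Sₓₓ) = √(2237.8/1573.9) = 1.1924.
t = 1.0569 / 1.1924 = 0.886.
df = n − 2 = 336.
One-sided p ≈ 0.1880, which is ≥ 0.025, so fail to reject H₀.
The data do not give significant evidence that the true slope on saturated fat intake is positive.

t = 0.886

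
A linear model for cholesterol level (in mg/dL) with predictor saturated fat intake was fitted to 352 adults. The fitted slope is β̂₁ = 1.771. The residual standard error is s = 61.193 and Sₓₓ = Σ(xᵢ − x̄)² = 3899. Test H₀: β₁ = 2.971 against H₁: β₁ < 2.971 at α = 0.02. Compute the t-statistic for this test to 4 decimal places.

SE(β̂₁) = s/√Sₓₓ = 61.193/√3899 = 0.979998.
t = (1.771 − 2.971) / 0.979998 = -1.2245.
df = n − 2 = 350.
One-sided p ≈ 0.1108, which is ≥ 0.02, so fail to reject H₀.
The data do not give significant evidence that the true slope on saturated fat intake is below 2.971 mg/dL per unit.

t = -1.2245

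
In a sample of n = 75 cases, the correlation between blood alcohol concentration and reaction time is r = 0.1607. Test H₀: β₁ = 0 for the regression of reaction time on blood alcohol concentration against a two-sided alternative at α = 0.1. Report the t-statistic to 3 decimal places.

t = r·√(n − 2)/√(1 − r²) = 0.1607·√73/√0.974176 = 1.391.
df = n − 2 = 73.
Two-sided p ≈ 0.1684, which is ≥ 0.1, so fail to reject H₀.
The data do not give significant evidence of a linear association between blood alcohol concentration and reaction time.

t = 1.391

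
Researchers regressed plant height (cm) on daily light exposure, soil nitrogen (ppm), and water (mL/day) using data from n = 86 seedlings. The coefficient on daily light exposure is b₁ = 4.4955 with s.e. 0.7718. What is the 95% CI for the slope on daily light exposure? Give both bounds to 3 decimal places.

df = n − k − 1 = 86 − 3 − 1 = 82.
t* = t_{0.025, 82} = 1.989319.
Margin = t* × SE = 1.989319 × 0.7718 = 1.53536.
CI: 4.4955 ± 1.53536 → (2.960, 6.031).
With 95% confidence, each one-unit increase in daily light exposure is associated with a change of between 2.960 and 6.031 cm in plant height, holding the other predictors fixed.

(2.960, 6.031)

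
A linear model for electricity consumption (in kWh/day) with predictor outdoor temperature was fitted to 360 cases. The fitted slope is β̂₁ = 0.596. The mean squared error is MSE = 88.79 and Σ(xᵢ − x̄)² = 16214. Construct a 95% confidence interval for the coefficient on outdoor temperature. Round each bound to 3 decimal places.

SE(β̂₁) = √(MSE/Sₓₓ) = √(88.79/16214) = 0.0740009.
df = n − 2 = 358.
t* = t_{0.025, 358} = 1.966613.
Margin = t* × SE = 1.966613 × 0.0740009 = 0.14553.
CI: 0.596 ± 0.14553 → (0.450, 0.742).
With 95% confidence, each one-unit increase in outdoor temperature is associated with a change of between 0.450 and 0.742 kWh/day in electricity consumption.

(0.450, 0.742)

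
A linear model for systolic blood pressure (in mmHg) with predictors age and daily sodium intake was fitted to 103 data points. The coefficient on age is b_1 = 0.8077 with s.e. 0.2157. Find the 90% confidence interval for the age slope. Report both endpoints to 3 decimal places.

(0.450, 1.166)

df = n − k − 1 = 103 − 2 − 1 = 100.
t* = t_{0.05, 100} = 1.660234.
Margin = t* × SE = 1.660234 × 0.2157 = 0.35811.
CI: 0.8077 ± 0.35811 → (0.450, 1.166).
With 90% confidence, each one-unit increase in age is associated with a change of between 0.450 and 1.166 mmHg in systolic blood pressure, holding the other predictors fixed.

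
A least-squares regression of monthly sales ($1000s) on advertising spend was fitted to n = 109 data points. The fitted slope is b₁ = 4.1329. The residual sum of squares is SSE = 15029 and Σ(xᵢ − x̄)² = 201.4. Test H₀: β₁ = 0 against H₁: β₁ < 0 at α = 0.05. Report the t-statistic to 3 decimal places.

MSE = SSE/(n − 2) = 15029/107 = 140.458.
SE(b₁) = √(MSE/Sₓₓ) = √(140.458/201.4) = 0.835109.
t = 4.1329 / 0.835109 = 4.949.
df = n − 2 = 107.
One-sided p ≈ 1.0000, which is ≥ 0.05, so fail to reject H₀.
The data do not give significant evidence that the true slope on advertising spend is negative.

t = 4.949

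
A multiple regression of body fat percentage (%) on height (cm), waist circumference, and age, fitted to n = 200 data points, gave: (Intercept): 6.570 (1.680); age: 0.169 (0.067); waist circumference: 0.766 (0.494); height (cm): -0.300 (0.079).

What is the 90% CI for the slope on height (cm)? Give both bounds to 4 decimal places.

Read off: b = -0.300, SE = 0.079 for height (cm).
df = n − k − 1 = 200 − 3 − 1 = 196.
t* = t_{0.05, 196} = 1.652665.
Margin = t* × SE = 1.652665 × 0.079 = 0.130561.
CI: -0.300 ± 0.130561 → (-0.4306, -0.1694).

(-0.4306, -0.1694)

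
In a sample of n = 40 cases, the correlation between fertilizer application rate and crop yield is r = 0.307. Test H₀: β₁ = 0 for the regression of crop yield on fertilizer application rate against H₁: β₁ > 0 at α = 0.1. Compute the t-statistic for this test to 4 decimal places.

t = r·√(n − 2)/√(1 − r²) = 0.307·√38/√0.905751 = 1.9885.
df = n − 2 = 38.
One-sided p ≈ 0.0270, which is < 0.1, so reject H₀.
There is evidence of a linear association between fertilizer application rate and crop yield.

t = 1.9885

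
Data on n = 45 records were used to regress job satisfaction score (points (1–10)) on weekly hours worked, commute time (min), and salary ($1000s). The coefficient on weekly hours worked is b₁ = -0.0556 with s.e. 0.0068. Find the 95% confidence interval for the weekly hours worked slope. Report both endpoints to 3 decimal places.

df = n − k − 1 = 45 − 3 − 1 = 41.
t* = t_{0.025, 41} = 2.019541.
Margin = t* × SE = 2.019541 × 0.0068 = 0.01373.
CI: -0.0556 ± 0.01373 → (-0.069, -0.042).
With 95% confidence, each one-unit increase in weekly hours worked is associated with a change of between -0.069 and -0.042 points (1–10) in job satisfaction score, holding the other predictors fixed.

(-0.069, -0.042)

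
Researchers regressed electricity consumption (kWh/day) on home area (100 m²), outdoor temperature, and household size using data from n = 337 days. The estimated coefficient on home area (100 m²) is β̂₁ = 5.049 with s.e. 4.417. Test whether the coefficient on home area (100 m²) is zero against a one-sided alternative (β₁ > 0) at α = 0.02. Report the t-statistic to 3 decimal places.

H₀: β₁ = 0 vs H₁: β₁ > 0.
t = (β̂₁ − β₁⁰)/SE = 5.049 / 4.417 = 1.143.
df = n − k − 1 = 337 − 3 − 1 = 333.
One-sided p ≈ 0.1269, which is ≥ 0.02, so fail to reject H₀.
The data do not give significant evidence that the true slope on home area (100 m²) is positive, holding the other predictors fixed.

t = 1.143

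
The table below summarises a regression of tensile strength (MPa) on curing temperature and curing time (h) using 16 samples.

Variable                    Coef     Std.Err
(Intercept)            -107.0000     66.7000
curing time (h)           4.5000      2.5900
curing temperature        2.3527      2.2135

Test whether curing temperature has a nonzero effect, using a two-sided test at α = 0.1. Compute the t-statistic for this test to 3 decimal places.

t = 1.063

Read off: b = 2.3527, SE = 2.2135 for curing temperature.
H₀: β₁ = 0 vs H₁: β₁ ≠ 0.
t = 2.3527 / 2.2135 = 1.063.
df = n − k − 1 = 16 − 2 − 1 = 13.
Two-sided p ≈ 0.3072, which is ≥ 0.1, so fail to reject H₀.
The data do not give significant evidence of an association between curing temperature and tensile strength, after adjusting for the other predictors.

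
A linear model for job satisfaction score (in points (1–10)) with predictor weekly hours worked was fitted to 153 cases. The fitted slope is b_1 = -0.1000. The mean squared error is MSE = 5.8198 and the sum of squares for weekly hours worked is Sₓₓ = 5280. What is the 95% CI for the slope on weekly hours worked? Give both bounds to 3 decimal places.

SE(b_1) = √(MSE/Sₓₓ) = √(5.8198/5280) = 0.0331999.
df = n − 2 = 151.
t* = t_{0.025, 151} = 1.975799.
Margin = t* × SE = 1.975799 × 0.0331999 = 0.06560.
CI: -0.1000 ± 0.06560 → (-0.166, -0.034).
With 95% confidence, each one-unit increase in weekly hours worked is associated with a change of between -0.166 and -0.034 points (1–10) in job satisfaction score.

(-0.166, -0.034)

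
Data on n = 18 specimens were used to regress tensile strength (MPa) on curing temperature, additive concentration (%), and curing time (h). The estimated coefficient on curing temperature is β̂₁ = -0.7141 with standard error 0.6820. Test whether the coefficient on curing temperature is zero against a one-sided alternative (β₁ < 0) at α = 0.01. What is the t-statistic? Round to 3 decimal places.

H₀: β₁ = 0 vs H₁: β₁ < 0.
t = (β̂₁ − β₁⁰)/SE = -0.7141 / 0.6820 = -1.047.
df = n − k − 1 = 18 − 3 − 1 = 14.
One-sided p ≈ 0.1564, which is ≥ 0.01, so fail to reject H₀.
The data do not give significant evidence that the true slope on curing temperature is negative, holding the other predictors fixed.

t = -1.047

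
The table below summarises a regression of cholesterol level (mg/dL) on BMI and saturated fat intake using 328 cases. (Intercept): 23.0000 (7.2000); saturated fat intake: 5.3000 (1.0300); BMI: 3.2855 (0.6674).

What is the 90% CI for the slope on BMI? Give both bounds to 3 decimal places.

(2.185, 4.386)

Read off: b = 3.2855, SE = 0.6674 for BMI.
df = n − k − 1 = 328 − 2 − 1 = 325.
t* = t_{0.05, 325} = 1.649556.
Margin = t* × SE = 1.649556 × 0.6674 = 1.10091.
CI: 3.2855 ± 1.10091 → (2.185, 4.386).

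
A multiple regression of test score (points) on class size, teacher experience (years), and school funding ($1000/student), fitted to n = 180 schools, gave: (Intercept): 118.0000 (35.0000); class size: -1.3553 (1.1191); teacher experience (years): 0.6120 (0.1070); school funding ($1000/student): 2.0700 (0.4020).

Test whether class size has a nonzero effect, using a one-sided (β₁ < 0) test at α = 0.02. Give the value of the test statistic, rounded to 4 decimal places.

t = -1.2111

Read off: b = -1.3553, SE = 1.1191 for class size.
H₀: β₁ = 0 vs H₁: β₁ < 0.
t = -1.3553 / 1.1191 = -1.2111.
df = n − k − 1 = 180 − 3 − 1 = 176.
One-sided p ≈ 0.1137, which is ≥ 0.02, so fail to reject H₀.
The data do not give significant evidence that the true slope on class size is negative, holding the other predictors fixed.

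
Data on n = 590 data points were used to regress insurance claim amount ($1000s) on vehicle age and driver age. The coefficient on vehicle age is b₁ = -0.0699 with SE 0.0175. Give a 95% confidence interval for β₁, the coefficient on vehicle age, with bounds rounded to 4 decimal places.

df = n − k − 1 = 590 − 2 − 1 = 587.
t* = t_{0.025, 587} = 1.964014.
Margin = t* × SE = 1.964014 × 0.0175 = 0.034370.
CI: -0.0699 ± 0.034370 → (-0.1043, -0.0355).
With 95% confidence, each one-unit increase in vehicle age is associated with a change of between -0.1043 and -0.0355 $1000s in insurance claim amount, holding the other predictors fixed.

(-0.1043, -0.0355)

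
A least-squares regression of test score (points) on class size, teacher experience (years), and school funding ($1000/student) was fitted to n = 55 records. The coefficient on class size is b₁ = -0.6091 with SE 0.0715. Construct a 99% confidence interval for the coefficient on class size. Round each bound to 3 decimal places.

df = n − k − 1 = 55 − 3 − 1 = 51.
t* = t_{0.005, 51} = 2.675722.
Margin = t* × SE = 2.675722 × 0.0715 = 0.19131.
CI: -0.6091 ± 0.19131 → (-0.800, -0.418).
With 99% confidence, each one-unit increase in class size is associated with a change of between -0.800 and -0.418 points in test score, holding the other predictors fixed.

(-0.800, -0.418)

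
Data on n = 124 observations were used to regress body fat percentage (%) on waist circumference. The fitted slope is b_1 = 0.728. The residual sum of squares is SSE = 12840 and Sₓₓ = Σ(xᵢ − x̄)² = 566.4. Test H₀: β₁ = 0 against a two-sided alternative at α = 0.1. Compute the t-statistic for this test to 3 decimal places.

t = 1.689

MSE = SSE/(n − 2) = 12840/122 = 105.246.
SE(b_1) = √(MSE/Sₓₓ) = √(105.246/566.4) = 0.431063.
t = 0.728 / 0.431063 = 1.689.
df = n − 2 = 122.
Two-sided p ≈ 0.0938, which is < 0.1, so reject H₀.
There is evidence that waist circumference is associated with body fat percentage.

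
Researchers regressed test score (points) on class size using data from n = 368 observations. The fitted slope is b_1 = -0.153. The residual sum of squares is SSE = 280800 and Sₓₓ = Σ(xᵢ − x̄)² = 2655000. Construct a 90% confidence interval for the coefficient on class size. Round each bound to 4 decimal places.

MSE = SSE/(n − 2) = 280800/366 = 767.213.
SE(b_1) = √(MSE/Sₓₓ) = √(767.213/2655000) = 0.0169991.
df = n − 2 = 366.
t* = t_{0.05, 366} = 1.649028.
Margin = t* × SE = 1.649028 × 0.0169991 = 0.028032.
CI: -0.153 ± 0.028032 → (-0.1810, -0.1250).
With 90% confidence, each one-unit increase in class size is associated with a change of between -0.1810 and -0.1250 points in test score.

(-0.1810, -0.1250)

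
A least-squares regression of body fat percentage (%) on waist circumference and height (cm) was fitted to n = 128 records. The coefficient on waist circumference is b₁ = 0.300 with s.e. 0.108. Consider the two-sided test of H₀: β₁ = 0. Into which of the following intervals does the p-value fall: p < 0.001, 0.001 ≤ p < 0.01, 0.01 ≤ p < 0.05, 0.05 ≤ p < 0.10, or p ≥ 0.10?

0.001 ≤ p < 0.01

t = 0.300 / 0.108 = 2.778.
df = n − k − 1 = 128 − 2 − 1 = 125.
Two-sided p = 2·P(T_{125} > |t|) ≈ 0.0063.
So 0.001 ≤ p < 0.01.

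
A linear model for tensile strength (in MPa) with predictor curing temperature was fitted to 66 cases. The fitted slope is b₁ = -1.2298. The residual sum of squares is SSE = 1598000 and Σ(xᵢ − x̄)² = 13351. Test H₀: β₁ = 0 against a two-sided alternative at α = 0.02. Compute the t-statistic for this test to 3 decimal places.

MSE = SSE/(n − 2) = 1598000/64 = 24968.8.
SE(b₁) = √(MSE/Sₓₓ) = √(24968.8/13351) = 1.36754.
t = -1.2298 / 1.36754 = -0.899.
df = n − 2 = 64.
Two-sided p ≈ 0.3719, which is ≥ 0.02, so fail to reject H₀.
The data do not give significant evidence of an association between curing temperature and tensile strength.

t = -0.899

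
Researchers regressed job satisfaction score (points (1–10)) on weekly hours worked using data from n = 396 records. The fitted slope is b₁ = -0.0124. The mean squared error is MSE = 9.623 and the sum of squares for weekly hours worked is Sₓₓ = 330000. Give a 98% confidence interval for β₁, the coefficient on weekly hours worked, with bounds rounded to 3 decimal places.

(-0.025, 0.000)

SE(b₁) = √(MSE/Sₓₓ) = √(9.623/330000) = 0.00540006.
df = n − 2 = 394.
t* = t_{0.01, 394} = 2.335849.
Margin = t* × SE = 2.335849 × 0.00540006 = 0.01261.
CI: -0.0124 ± 0.01261 → (-0.025, 0.000).
With 98% confidence, each one-unit increase in weekly hours worked is associated with a change of between -0.025 and 0.000 points (1–10) in job satisfaction score.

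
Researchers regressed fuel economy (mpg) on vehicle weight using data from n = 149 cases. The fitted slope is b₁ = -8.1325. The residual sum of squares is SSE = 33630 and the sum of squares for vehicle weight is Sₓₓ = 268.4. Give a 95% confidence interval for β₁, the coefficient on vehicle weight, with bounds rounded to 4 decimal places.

(-9.9570, -6.3080)

MSE = SSE/(n − 2) = 33630/147 = 228.776.
SE(b₁) = √(MSE/Sₓₓ) = √(228.776/268.4) = 0.923238.
df = n − 2 = 147.
t* = t_{0.025, 147} = 1.976233.
Margin = t* × SE = 1.976233 × 0.923238 = 1.824533.
CI: -8.1325 ± 1.824533 → (-9.9570, -6.3080).
With 95% confidence, each one-unit increase in vehicle weight is associated with a change of between -9.9570 and -6.3080 mpg in fuel economy.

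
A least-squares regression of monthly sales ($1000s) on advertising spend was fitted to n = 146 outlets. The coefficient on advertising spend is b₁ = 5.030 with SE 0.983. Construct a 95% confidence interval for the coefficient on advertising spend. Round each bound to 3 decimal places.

(3.087, 6.973)

df = n − 2 = 146 − 2 = 144.
t* = t_{0.025, 144} = 1.976575.
Margin = t* × SE = 1.976575 × 0.983 = 1.94297.
CI: 5.030 ± 1.94297 → (3.087, 6.973).
With 95% confidence, each one-unit increase in advertising spend is associated with a change of between 3.087 and 6.973 $1000s in monthly sales.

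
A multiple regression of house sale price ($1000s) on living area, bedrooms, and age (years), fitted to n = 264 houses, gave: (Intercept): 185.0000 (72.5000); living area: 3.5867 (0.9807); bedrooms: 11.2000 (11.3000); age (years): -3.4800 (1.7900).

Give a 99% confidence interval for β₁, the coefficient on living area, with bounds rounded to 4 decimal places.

Read off: b = 3.5867, SE = 0.9807 for living area.
df = n − k − 1 = 264 − 3 − 1 = 260.
t* = t_{0.005, 260} = 2.59487.
Margin = t* × SE = 2.59487 × 0.9807 = 2.544789.
CI: 3.5867 ± 2.544789 → (1.0419, 6.1315).

(1.0419, 6.1315)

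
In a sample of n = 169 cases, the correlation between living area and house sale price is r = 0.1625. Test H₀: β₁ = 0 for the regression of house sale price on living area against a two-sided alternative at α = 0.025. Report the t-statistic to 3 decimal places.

t = r·√(n − 2)/√(1 − r²) = 0.1625·√167/√0.973594 = 2.128.
df = n − 2 = 167.
Two-sided p ≈ 0.0348, which is ≥ 0.025, so fail to reject H₀.
The data do not give significant evidence of a linear association between living area and house sale price.

t = 2.128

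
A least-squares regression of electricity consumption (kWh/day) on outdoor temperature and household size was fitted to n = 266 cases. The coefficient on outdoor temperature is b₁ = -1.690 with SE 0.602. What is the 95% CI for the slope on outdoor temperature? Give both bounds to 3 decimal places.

df = n − k − 1 = 266 − 2 − 1 = 263.
t* = t_{0.025, 263} = 1.969025.
Margin = t* × SE = 1.969025 × 0.602 = 1.18535.
CI: -1.690 ± 1.18535 → (-2.875, -0.505).
With 95% confidence, each one-unit increase in outdoor temperature is associated with a change of between -2.875 and -0.505 kWh/day in electricity consumption, holding the other predictors fixed.

(-2.875, -0.505)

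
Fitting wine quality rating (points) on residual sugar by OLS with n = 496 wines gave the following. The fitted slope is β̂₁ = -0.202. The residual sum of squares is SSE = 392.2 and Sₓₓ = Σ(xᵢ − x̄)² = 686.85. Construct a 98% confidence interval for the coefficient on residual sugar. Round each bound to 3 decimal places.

(-0.281, -0.123)

MSE = SSE/(n − 2) = 392.2/494 = 0.793927.
SE(β̂₁) = √(MSE/Sₓₓ) = √(0.793927/686.85) = 0.0339985.
df = n − 2 = 494.
t* = t_{0.01, 494} = 2.33392.
Margin = t* × SE = 2.33392 × 0.0339985 = 0.07935.
CI: -0.202 ± 0.07935 → (-0.281, -0.123).
With 98% confidence, each one-unit increase in residual sugar is associated with a change of between -0.281 and -0.123 points in wine quality rating.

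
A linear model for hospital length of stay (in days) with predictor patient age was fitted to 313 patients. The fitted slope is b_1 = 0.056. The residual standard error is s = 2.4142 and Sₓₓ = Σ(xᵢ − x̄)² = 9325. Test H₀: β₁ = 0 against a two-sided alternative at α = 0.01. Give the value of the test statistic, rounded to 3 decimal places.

SE(b_1) = s/√Sₓₓ = 2.4142/√9325 = 0.0250005.
t = 0.056 / 0.0250005 = 2.240.
df = n − 2 = 311.
Two-sided p ≈ 0.0258, which is ≥ 0.01, so fail to reject H₀.
The data do not give significant evidence of an association between patient age and hospital length of stay.

t = 2.240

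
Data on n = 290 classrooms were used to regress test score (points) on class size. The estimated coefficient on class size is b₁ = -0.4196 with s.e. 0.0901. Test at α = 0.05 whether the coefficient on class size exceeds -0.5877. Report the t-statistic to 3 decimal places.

t = 1.866

H₀: β₁ = -0.5877 vs H₁: β₁ > -0.5877.
t = (b₁ − β₁⁰)/SE = (-0.4196 − (-0.5877)) / 0.0901 = 1.866.
df = n − 2 = 290 − 2 = 288.
One-sided p ≈ 0.0315, which is < 0.05, so reject H₀.
There is evidence that the true slope on class size exceeds -0.5877 points per unit.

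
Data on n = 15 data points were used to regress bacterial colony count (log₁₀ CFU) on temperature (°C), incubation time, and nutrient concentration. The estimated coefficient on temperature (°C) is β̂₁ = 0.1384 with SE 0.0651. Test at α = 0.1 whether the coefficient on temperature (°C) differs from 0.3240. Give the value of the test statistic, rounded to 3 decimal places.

t = -2.851

H₀: β₁ = 0.3240 vs H₁: β₁ ≠ 0.3240.
t = (β̂₁ − β₁⁰)/SE = (0.1384 − 0.3240) / 0.0651 = -2.851.
df = n − k − 1 = 15 − 3 − 1 = 11.
Two-sided p ≈ 0.0158, which is < 0.1, so reject H₀.
There is evidence that the true slope on temperature (°C) differs from 0.3240 log₁₀ CFU per unit, holding the other predictors fixed.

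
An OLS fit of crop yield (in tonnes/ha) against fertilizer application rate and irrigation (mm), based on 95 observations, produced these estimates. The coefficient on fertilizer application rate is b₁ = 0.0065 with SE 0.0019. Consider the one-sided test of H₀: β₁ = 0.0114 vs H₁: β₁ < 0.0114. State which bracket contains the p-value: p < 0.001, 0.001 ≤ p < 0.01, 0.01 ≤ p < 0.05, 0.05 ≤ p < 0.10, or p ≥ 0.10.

0.001 ≤ p < 0.01

t = (0.0065 − 0.0114) / 0.0019 = -2.579.
df = n − k − 1 = 95 − 2 − 1 = 92.
One-sided p = P(T_{92} < t) ≈ 0.0057.
So 0.001 ≤ p < 0.01.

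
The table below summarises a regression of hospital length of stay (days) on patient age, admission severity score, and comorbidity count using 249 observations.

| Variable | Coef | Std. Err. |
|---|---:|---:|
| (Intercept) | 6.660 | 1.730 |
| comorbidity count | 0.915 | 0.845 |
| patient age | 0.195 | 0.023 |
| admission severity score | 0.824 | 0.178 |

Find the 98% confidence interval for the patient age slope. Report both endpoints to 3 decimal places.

(0.141, 0.249)

Read off: b = 0.195, SE = 0.023 for patient age.
df = n − k − 1 = 249 − 3 − 1 = 245.
t* = t_{0.01, 245} = 2.341664.
Margin = t* × SE = 2.341664 × 0.023 = 0.05386.
CI: 0.195 ± 0.05386 → (0.141, 0.249).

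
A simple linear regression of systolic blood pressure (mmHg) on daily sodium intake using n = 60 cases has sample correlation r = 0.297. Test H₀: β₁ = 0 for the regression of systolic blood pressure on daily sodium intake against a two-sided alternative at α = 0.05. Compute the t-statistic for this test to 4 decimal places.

t = 2.3688

t = r·√(n − 2)/√(1 − r²) = 0.297·√58/√0.911791 = 2.3688.
df = n − 2 = 58.
Two-sided p ≈ 0.0212, which is < 0.05, so reject H₀.
There is evidence of a linear association between daily sodium intake and systolic blood pressure.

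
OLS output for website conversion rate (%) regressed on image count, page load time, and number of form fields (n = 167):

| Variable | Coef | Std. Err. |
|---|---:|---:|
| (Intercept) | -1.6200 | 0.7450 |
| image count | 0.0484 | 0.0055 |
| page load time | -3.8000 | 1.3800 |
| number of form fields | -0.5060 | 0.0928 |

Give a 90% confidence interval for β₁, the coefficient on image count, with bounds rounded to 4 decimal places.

(0.0393, 0.0575)

Read off: b = 0.0484, SE = 0.0055 for image count.
df = n − k − 1 = 167 − 3 − 1 = 163.
t* = t_{0.05, 163} = 1.654256.
Margin = t* × SE = 1.654256 × 0.0055 = 0.009098.
CI: 0.0484 ± 0.009098 → (0.0393, 0.0575).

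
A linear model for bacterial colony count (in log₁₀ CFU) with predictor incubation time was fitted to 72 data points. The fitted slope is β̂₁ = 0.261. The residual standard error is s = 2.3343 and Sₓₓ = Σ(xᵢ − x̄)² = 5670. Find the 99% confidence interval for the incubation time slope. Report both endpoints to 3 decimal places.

SE(β̂₁) = s/√Sₓₓ = 2.3343/√5670 = 0.0310002.
df = n − 2 = 70.
t* = t_{0.005, 70} = 2.647905.
Margin = t* × SE = 2.647905 × 0.0310002 = 0.08209.
CI: 0.261 ± 0.08209 → (0.179, 0.343).
With 99% confidence, each one-unit increase in incubation time is associated with a change of between 0.179 and 0.343 log₁₀ CFU in bacterial colony count.

(0.179, 0.343)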